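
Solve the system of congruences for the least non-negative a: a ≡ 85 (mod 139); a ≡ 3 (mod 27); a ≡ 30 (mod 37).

92937

From a ≡ 85 (mod 139) write a = 85 + 139t. Substituting into a ≡ 3 (mod 27) gives 139t ≡ 26 (mod 27), and since 4⁻¹ ≡ 7 (mod 27), t ≡ 20. Hence a ≡ 85 + 139·20 = 2865 (mod 3753).
From a ≡ 2865 (mod 3753) write a = 2865 + 3753t. Substituting into a ≡ 30 (mod 37) gives 3753t ≡ 14 (mod 37), and since 16⁻¹ ≡ 7 (mod 37), t ≡ 24. Hence a ≡ 2865 + 3753·24 = 92937 (mod 138861).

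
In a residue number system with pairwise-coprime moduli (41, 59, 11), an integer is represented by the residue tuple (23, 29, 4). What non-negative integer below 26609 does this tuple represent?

The moduli are pairwise coprime; N = 41·59·11 = 26609.
N/41 = 649; 649 ≡ 34 (mod 41); 34·35 ≡ 1, so inverse 35.
N/59 = 451; 451 ≡ 38 (mod 59); 38·14 ≡ 1, so inverse 14.
N/11 = 2419; 2419 ≡ 10 (mod 11); 10·10 ≡ 1, so inverse 10.
x ≡ 23·649·35 + 29·451·14 + 4·2419·10 = 802311.
802311 mod 26609 = 4041.

4041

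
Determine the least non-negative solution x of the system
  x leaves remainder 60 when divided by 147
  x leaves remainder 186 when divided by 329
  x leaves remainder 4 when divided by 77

23874

gcd(147, 329) = 7 and 7 | (186 − 60), so the pair is consistent; merging gives x ≡ 3147 (mod 6909), where 6909 = lcm(147, 329).
gcd(6909, 77) = 7 and 7 | (4 − 3147), so the pair is consistent; merging gives x ≡ 23874 (mod 75999), where 75999 = lcm(6909, 77).
The solution is unique modulo lcm(147, 329, 77) = 75999.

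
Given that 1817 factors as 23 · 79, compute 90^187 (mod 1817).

1747

Mod 23: 90 ≡ 21; by Fermat, exponent reduces to 187 mod 22 = 11; 21^11 ≡ 22 (mod 23).
Mod 79: 90 ≡ 11; by Fermat, exponent reduces to 187 mod 78 = 31; 11^31 ≡ 9 (mod 79).
Combine by CRT: x ≡ 22 (mod 23), x ≡ 9 (mod 79) ⇒ x ≡ 1747 (mod 1817).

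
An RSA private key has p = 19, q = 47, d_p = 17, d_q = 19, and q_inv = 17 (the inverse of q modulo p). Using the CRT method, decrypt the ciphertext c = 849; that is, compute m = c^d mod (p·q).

535

m₁ = c^(d_p) mod p: c ≡ 13 (mod 19), and 13^17 mod 19 = 3.
m₂ = c^(d_q) mod q: c ≡ 3 (mod 47), and 3^19 mod 47 = 18.
h = q_inv·(m₁ − m₂) mod p = 17·(3 − 18) mod 19 = 11.
m = m₂ + h·q = 18 + 11·47 = 535.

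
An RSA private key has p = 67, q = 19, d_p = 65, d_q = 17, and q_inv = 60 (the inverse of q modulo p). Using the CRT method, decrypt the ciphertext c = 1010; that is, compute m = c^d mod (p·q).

m₁ = c^(d_p) mod p: c ≡ 5 (mod 67), and 5^65 mod 67 = 27.
m₂ = c^(d_q) mod q: c ≡ 3 (mod 19), and 3^17 mod 19 = 13.
h = q_inv·(m₁ − m₂) mod p = 60·(27 − 13) mod 67 = 36.
m = m₂ + h·q = 13 + 36·19 = 697.

697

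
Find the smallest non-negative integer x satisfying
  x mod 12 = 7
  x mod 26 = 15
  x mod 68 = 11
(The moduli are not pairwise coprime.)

Combine the congruences pairwise.
gcd(12, 26) = 2 and 2 | (15 − 7), so the pair is consistent; merging gives x ≡ 67 (mod 156), where 156 = lcm(12, 26).
gcd(156, 68) = 4 and 4 | (11 − 67), so the pair is consistent; merging gives x ≡ 691 (mod 2652), where 2652 = lcm(156, 68).
The solution is unique modulo lcm(12, 26, 68) = 2652.

691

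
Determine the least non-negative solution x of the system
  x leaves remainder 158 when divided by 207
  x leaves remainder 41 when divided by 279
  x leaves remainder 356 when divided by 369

164930

gcd(207, 279) = 9 and 9 | (41 − 158), so the pair is consistent; merging gives x ≡ 4505 (mod 6417), where 6417 = lcm(207, 279).
gcd(6417, 369) = 9 and 9 | (356 − 4505), so the pair is consistent; merging gives x ≡ 164930 (mod 263097), where 263097 = lcm(6417, 369).
The solution is unique modulo lcm(207, 279, 369) = 263097.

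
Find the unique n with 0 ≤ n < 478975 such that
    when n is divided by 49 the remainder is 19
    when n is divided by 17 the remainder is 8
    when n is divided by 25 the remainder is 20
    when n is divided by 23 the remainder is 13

The moduli are pairwise coprime; M = 49·17·25·23 = 478975.
M/49 = 9775; 9775 ≡ 24 (mod 49); 24·47 ≡ 1, so inverse 47.
M/17 = 28175; 28175 ≡ 6 (mod 17); 6·3 ≡ 1, so inverse 3.
M/25 = 19159; 19159 ≡ 9 (mod 25); 9·14 ≡ 1, so inverse 14.
M/23 = 20825; 20825 ≡ 10 (mod 23); 10·7 ≡ 1, so inverse 7.
n ≡ 19·9775·47 + 8·28175·3 + 20·19159·14 + 13·20825·7 = 16664870.
16664870 mod 478975 = 379720.

379720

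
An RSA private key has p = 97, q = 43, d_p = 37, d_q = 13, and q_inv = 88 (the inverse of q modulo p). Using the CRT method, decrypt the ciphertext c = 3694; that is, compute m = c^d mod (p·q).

m₁ = c^(d_p) mod p: c ≡ 8 (mod 97), and 8^37 mod 97 = 79.
m₂ = c^(d_q) mod q: c ≡ 39 (mod 43), and 39^13 mod 43 = 32.
h = q_inv·(m₁ − m₂) mod p = 88·(79 − 32) mod 97 = 62.
m = m₂ + h·q = 32 + 62·43 = 2698.

2698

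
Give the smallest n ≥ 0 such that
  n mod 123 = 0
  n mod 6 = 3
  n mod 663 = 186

Combine the congruences pairwise.
gcd(123, 6) = 3 and 3 | (3 − 0), so the pair is consistent; merging gives n ≡ 123 (mod 246), where 246 = lcm(123, 6).
gcd(246, 663) = 3 and 3 | (186 − 123), so the pair is consistent; merging gives n ≡ 48585 (mod 54366), where 54366 = lcm(246, 663).
The solution is unique modulo lcm(123, 6, 663) = 54366.

48585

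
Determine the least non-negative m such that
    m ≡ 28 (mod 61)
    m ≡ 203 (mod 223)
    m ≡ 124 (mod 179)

1194591

From m ≡ 28 (mod 61) write m = 28 + 61t. Substituting into m ≡ 203 (mod 223) gives 61t ≡ 175 (mod 223), and since 61⁻¹ ≡ 117 (mod 223), t ≡ 182. Hence m ≡ 28 + 61·182 = 11130 (mod 13603).
From m ≡ 11130 (mod 13603) write m = 11130 + 13603t. Substituting into m ≡ 124 (mod 179) gives 13603t ≡ 92 (mod 179), and since 178⁻¹ ≡ 178 (mod 179), t ≡ 87. Hence m ≡ 11130 + 13603·87 = 1194591 (mod 2434937).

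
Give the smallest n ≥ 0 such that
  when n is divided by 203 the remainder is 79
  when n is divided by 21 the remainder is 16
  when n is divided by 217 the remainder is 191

Combine the congruences pairwise.
gcd(203, 21) = 7 and 7 | (16 − 79), so the pair is consistent; merging gives n ≡ 79 (mod 609), where 609 = lcm(203, 21).
gcd(609, 217) = 7 and 7 | (191 − 79), so the pair is consistent; merging gives n ≡ 11041 (mod 18879), where 18879 = lcm(609, 217).
The solution is unique modulo lcm(203, 21, 217) = 18879.

11041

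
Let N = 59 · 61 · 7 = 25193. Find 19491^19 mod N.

Mod 59: 19491 ≡ 21; 21^19 ≡ 46 (mod 59).
Mod 61: 19491 ≡ 32; 32^19 ≡ 29 (mod 61).
Mod 7: 19491 ≡ 3; by Fermat, exponent reduces to 19 mod 6 = 1; 3^1 ≡ 3 (mod 7).
Combine by CRT: x ≡ 46 (mod 59), x ≡ 29 (mod 61), x ≡ 3 (mod 7) ⇒ x ≡ 5946 (mod 25193).

5946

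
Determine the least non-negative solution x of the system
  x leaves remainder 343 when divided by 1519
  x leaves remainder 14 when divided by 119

gcd(1519, 119) = 7 and 7 | (14 − 343), so the pair is consistent; merging gives x ≡ 24647 (mod 25823), where 25823 = lcm(1519, 119).
The solution is unique modulo lcm(1519, 119) = 25823.

24647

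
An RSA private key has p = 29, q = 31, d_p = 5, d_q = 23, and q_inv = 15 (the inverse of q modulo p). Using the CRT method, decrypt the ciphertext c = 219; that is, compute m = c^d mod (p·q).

m₁ = c^(d_p) mod p: c ≡ 16 (mod 29), and 16^5 mod 29 = 23.
m₂ = c^(d_q) mod q: c ≡ 2 (mod 31), and 2^23 mod 31 = 8.
h = q_inv·(m₁ − m₂) mod p = 15·(23 − 8) mod 29 = 22.
m = m₂ + h·q = 8 + 22·31 = 690.

690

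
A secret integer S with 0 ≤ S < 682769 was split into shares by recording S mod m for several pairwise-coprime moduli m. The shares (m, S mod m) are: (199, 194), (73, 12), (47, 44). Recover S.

The moduli are pairwise coprime; N = 199·73·47 = 682769.
N/199 = 3431; 3431 ≡ 48 (mod 199); 48·170 ≡ 1, so inverse 170.
N/73 = 9353; 9353 ≡ 9 (mod 73); 9·65 ≡ 1, so inverse 65.
N/47 = 14527; 14527 ≡ 4 (mod 47); 4·12 ≡ 1, so inverse 12.
S ≡ 194·3431·170 + 12·9353·65 + 44·14527·12 = 128119976.
128119976 mod 682769 = 442173.

442173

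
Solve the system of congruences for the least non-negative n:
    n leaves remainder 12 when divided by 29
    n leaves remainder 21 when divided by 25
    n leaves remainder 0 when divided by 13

9321

Combine the congruences pairwise.
From n ≡ 12 (mod 29) write n = 12 + 29t. Substituting into n ≡ 21 (mod 25) gives 29t ≡ 9 (mod 25), and since 4⁻¹ ≡ 19 (mod 25), t ≡ 21. Hence n ≡ 12 + 29·21 = 621 (mod 725).
From n ≡ 621 (mod 725) write n = 621 + 725t. Substituting into n ≡ 0 (mod 13) gives 725t ≡ 3 (mod 13), and since 10⁻¹ ≡ 4 (mod 13), t ≡ 12. Hence n ≡ 621 + 725·12 = 9321 (mod 9425).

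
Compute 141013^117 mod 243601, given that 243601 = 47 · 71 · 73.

Mod 47: 141013 ≡ 13; by Fermat, exponent reduces to 117 mod 46 = 25; 13^25 ≡ 19 (mod 47).
Mod 71: 141013 ≡ 7; by Fermat, exponent reduces to 117 mod 70 = 47; 7^47 ≡ 67 (mod 71).
Mod 73: 141013 ≡ 50; by Fermat, exponent reduces to 117 mod 72 = 45; 50^45 ≡ 27 (mod 73).
Combine by CRT: x ≡ 19 (mod 47), x ≡ 67 (mod 71), x ≡ 27 (mod 73) ⇒ x ≡ 53317 (mod 243601).

53317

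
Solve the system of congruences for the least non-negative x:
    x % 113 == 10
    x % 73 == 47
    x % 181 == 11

101371

The moduli are pairwise coprime; N = 113·73·181 = 1493069.
N/113 = 13213; 13213 ≡ 105 (mod 113); 105·14 ≡ 1, so inverse 14.
N/73 = 20453; 20453 ≡ 13 (mod 73); 13·45 ≡ 1, so inverse 45.
N/181 = 8249; 8249 ≡ 104 (mod 181); 104·47 ≡ 1, so inverse 47.
x ≡ 10·13213·14 + 47·20453·45 + 11·8249·47 = 49372648.
49372648 mod 1493069 = 101371.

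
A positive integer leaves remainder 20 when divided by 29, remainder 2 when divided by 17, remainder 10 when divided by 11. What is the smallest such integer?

Combine the congruences pairwise.
From n ≡ 20 (mod 29) write n = 20 + 29t. Substituting into n ≡ 2 (mod 17) gives 29t ≡ 16 (mod 17), and since 12⁻¹ ≡ 10 (mod 17), t ≡ 7. Hence n ≡ 20 + 29·7 = 223 (mod 493).
From n ≡ 223 (mod 493) write n = 223 + 493t. Substituting into n ≡ 10 (mod 11) gives 493t ≡ 7 (mod 11), and since 9⁻¹ ≡ 5 (mod 11), t ≡ 2. Hence n ≡ 223 + 493·2 = 1209 (mod 5423).

1209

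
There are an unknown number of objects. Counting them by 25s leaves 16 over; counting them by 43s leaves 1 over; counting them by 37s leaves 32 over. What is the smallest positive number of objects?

20641

The moduli are pairwise coprime; M = 25·43·37 = 39775.
M/25 = 1591; 1591 ≡ 16 (mod 25); 16·11 ≡ 1, so inverse 11.
M/43 = 925; 925 ≡ 22 (mod 43); 22·2 ≡ 1, so inverse 2.
M/37 = 1075; 1075 ≡ 2 (mod 37); 2·19 ≡ 1, so inverse 19.
N ≡ 16·1591·11 + 1·925·2 + 32·1075·19 = 935466.
935466 mod 39775 = 20641.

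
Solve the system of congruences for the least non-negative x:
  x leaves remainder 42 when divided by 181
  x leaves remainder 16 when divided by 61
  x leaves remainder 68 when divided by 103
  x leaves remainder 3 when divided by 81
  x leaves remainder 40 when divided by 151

From x ≡ 42 (mod 181) write x = 42 + 181t. Substituting into x ≡ 16 (mod 61) gives 181t ≡ 35 (mod 61), and since 59⁻¹ ≡ 30 (mod 61), t ≡ 13. Hence x ≡ 42 + 181·13 = 2395 (mod 11041).
From x ≡ 2395 (mod 11041) write x = 2395 + 11041t. Substituting into x ≡ 68 (mod 103) gives 11041t ≡ 42 (mod 103), and since 20⁻¹ ≡ 67 (mod 103), t ≡ 33. Hence x ≡ 2395 + 11041·33 = 366748 (mod 1137223).
From x ≡ 366748 (mod 1137223) write x = 366748 + 1137223t. Substituting into x ≡ 3 (mod 81) gives 1137223t ≡ 23 (mod 81), and since 64⁻¹ ≡ 19 (mod 81), t ≡ 32. Hence x ≡ 366748 + 1137223·32 = 36757884 (mod 92115063).
From x ≡ 36757884 (mod 92115063) write x = 36757884 + 92115063t. Substituting into x ≡ 40 (mod 151) gives 92115063t ≡ 86 (mod 151), and since 80⁻¹ ≡ 17 (mod 151), t ≡ 103. Hence x ≡ 36757884 + 92115063·103 = 9524609373 (mod 13909374513).

9524609373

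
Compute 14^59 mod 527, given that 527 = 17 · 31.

299

Mod 17: 14 ≡ 14; by Fermat, exponent reduces to 59 mod 16 = 11; 14^11 ≡ 10 (mod 17).
Mod 31: 14 ≡ 14; by Fermat, exponent reduces to 59 mod 30 = 29; 14^29 ≡ 20 (mod 31).
Combine by CRT: x ≡ 10 (mod 17), x ≡ 20 (mod 31) ⇒ x ≡ 299 (mod 527).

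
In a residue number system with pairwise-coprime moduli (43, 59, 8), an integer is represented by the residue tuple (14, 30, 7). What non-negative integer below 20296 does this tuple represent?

10119

From x ≡ 14 (mod 43) write x = 14 + 43t. Substituting into x ≡ 30 (mod 59) gives 43t ≡ 16 (mod 59), and since 43⁻¹ ≡ 11 (mod 59), t ≡ 58. Hence x ≡ 14 + 43·58 = 2508 (mod 2537).
From x ≡ 2508 (mod 2537) write x = 2508 + 2537t. Substituting into x ≡ 7 (mod 8) gives 2537t ≡ 3 (mod 8), and since 1⁻¹ ≡ 1 (mod 8), t ≡ 3. Hence x ≡ 2508 + 2537·3 = 10119 (mod 20296).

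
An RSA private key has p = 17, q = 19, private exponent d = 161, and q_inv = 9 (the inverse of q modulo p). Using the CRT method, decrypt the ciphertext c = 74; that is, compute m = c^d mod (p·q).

d_p = d mod (p−1) = 161 mod 16 = 1; d_q = d mod (q−1) = 17.
m₁ = c^(d_p) mod p: c ≡ 6 (mod 17), and 6^1 mod 17 = 6.
m₂ = c^(d_q) mod q: c ≡ 17 (mod 19), and 17^17 mod 19 = 9.
h = q_inv·(m₁ − m₂) mod p = 9·(6 − 9) mod 17 = 7.
m = m₂ + h·q = 9 + 7·19 = 142.

142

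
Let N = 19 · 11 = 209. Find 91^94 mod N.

180

Mod 19: 91 ≡ 15; by Fermat, exponent reduces to 94 mod 18 = 4; 15^4 ≡ 9 (mod 19).
Mod 11: 91 ≡ 3; by Fermat, exponent reduces to 94 mod 10 = 4; 3^4 ≡ 4 (mod 11).
Combine by CRT: x ≡ 9 (mod 19), x ≡ 4 (mod 11) ⇒ x ≡ 180 (mod 209).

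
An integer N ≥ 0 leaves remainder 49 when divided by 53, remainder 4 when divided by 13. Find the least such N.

From N ≡ 49 (mod 53) write N = 49 + 53t. Substituting into N ≡ 4 (mod 13) gives 53t ≡ 7 (mod 13), and since 1⁻¹ ≡ 1 (mod 13), t ≡ 7. Hence N ≡ 49 + 53·7 = 420 (mod 689).

420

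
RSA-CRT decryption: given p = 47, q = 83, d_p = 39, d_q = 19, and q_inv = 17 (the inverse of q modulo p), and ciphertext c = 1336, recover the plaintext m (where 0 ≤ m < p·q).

m₁ = c^(d_p) mod p: c ≡ 20 (mod 47), and 20^39 mod 47 = 38.
m₂ = c^(d_q) mod q: c ≡ 8 (mod 83), and 8^19 mod 83 = 34.
h = q_inv·(m₁ − m₂) mod p = 17·(38 − 34) mod 47 = 21.
m = m₂ + h·q = 34 + 21·83 = 1777.

1777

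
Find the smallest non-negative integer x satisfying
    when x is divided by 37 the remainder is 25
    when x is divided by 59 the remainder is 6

From x ≡ 25 (mod 37) write x = 25 + 37t. Substituting into x ≡ 6 (mod 59) gives 37t ≡ 40 (mod 59), and since 37⁻¹ ≡ 8 (mod 59), t ≡ 25. Hence x ≡ 25 + 37·25 = 950 (mod 2183).

950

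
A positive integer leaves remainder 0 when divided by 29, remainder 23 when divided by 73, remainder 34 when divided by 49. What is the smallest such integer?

77111

The moduli are pairwise coprime; N = 29·73·49 = 103733.
N/29 = 3577; 3577 ≡ 10 (mod 29); 10·3 ≡ 1, so inverse 3.
N/73 = 1421; 1421 ≡ 34 (mod 73); 34·58 ≡ 1, so inverse 58.
N/49 = 2117; 2117 ≡ 10 (mod 49); 10·5 ≡ 1, so inverse 5.
k ≡ 0·3577·3 + 23·1421·58 + 34·2117·5 = 2255504.
2255504 mod 103733 = 77111.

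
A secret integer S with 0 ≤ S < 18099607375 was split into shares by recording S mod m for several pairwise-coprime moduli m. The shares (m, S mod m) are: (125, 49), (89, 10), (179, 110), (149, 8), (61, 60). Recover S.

10712289299

The moduli are pairwise coprime; N = 125·89·179·149·61 = 18099607375.
N/125 = 144796859; 144796859 ≡ 109 (mod 125); 109·39 ≡ 1, so inverse 39.
N/89 = 203366375; 203366375 ≡ 40 (mod 89); 40·69 ≡ 1, so inverse 69.
N/179 = 101115125; 101115125 ≡ 173 (mod 179); 173·149 ≡ 1, so inverse 149.
N/149 = 121473875; 121473875 ≡ 135 (mod 149); 135·117 ≡ 1, so inverse 117.
N/61 = 296714875; 296714875 ≡ 17 (mod 61); 17·18 ≡ 1, so inverse 18.
S ≡ 49·144796859·39 + 10·203366375·69 + 110·101115125·149 + 8·121473875·117 + 60·296714875·18 = 2508458107049.
2508458107049 mod 18099607375 = 10712289299.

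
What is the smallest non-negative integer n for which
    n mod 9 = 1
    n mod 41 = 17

From n ≡ 1 (mod 9) write n = 1 + 9t. Substituting into n ≡ 17 (mod 41) gives 9t ≡ 16 (mod 41), and since 9⁻¹ ≡ 32 (mod 41), t ≡ 20. Hence n ≡ 1 + 9·20 = 181 (mod 369).

181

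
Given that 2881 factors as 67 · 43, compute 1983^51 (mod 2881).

Mod 67: 1983 ≡ 40; 40^51 ≡ 22 (mod 67).
Mod 43: 1983 ≡ 5; by Fermat, exponent reduces to 51 mod 42 = 9; 5^9 ≡ 22 (mod 43).
Combine by CRT: x ≡ 22 (mod 67), x ≡ 22 (mod 43) ⇒ x ≡ 22 (mod 2881).

22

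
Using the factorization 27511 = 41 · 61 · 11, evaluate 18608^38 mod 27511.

5707

Mod 41: 18608 ≡ 35; 35^38 ≡ 8 (mod 41).
Mod 61: 18608 ≡ 3; 3^38 ≡ 34 (mod 61).
Mod 11: 18608 ≡ 7; by Fermat, exponent reduces to 38 mod 10 = 8; 7^8 ≡ 9 (mod 11).
Combine by CRT: x ≡ 8 (mod 41), x ≡ 34 (mod 61), x ≡ 9 (mod 11) ⇒ x ≡ 5707 (mod 27511).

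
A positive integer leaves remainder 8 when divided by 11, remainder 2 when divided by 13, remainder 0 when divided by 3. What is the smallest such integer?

327

From N ≡ 8 (mod 11) write N = 8 + 11t. Substituting into N ≡ 2 (mod 13) gives 11t ≡ 7 (mod 13), and since 11⁻¹ ≡ 6 (mod 13), t ≡ 3. Hence N ≡ 8 + 11·3 = 41 (mod 143).
From N ≡ 41 (mod 143) write N = 41 + 143t. Substituting into N ≡ 0 (mod 3) gives 143t ≡ 1 (mod 3), and since 2⁻¹ ≡ 2 (mod 3), t ≡ 2. Hence N ≡ 41 + 143·2 = 327 (mod 429).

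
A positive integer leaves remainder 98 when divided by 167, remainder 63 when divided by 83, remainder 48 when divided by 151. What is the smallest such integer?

576415

From x ≡ 98 (mod 167) write x = 98 + 167t. Substituting into x ≡ 63 (mod 83) gives 167t ≡ 48 (mod 83), and since 1⁻¹ ≡ 1 (mod 83), t ≡ 48. Hence x ≡ 98 + 167·48 = 8114 (mod 13861).
From x ≡ 8114 (mod 13861) write x = 8114 + 13861t. Substituting into x ≡ 48 (mod 151) gives 13861t ≡ 88 (mod 151), and since 120⁻¹ ≡ 112 (mod 151), t ≡ 41. Hence x ≡ 8114 + 13861·41 = 576415 (mod 2093011).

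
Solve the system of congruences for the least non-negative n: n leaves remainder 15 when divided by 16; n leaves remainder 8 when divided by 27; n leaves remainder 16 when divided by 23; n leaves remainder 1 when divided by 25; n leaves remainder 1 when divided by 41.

From n ≡ 15 (mod 16) write n = 15 + 16t. Substituting into n ≡ 8 (mod 27) gives 16t ≡ 20 (mod 27), and since 16⁻¹ ≡ 22 (mod 27), t ≡ 8. Hence n ≡ 15 + 16·8 = 143 (mod 432).
From n ≡ 143 (mod 432) write n = 143 + 432t. Substituting into n ≡ 16 (mod 23) gives 432t ≡ 11 (mod 23), and since 18⁻¹ ≡ 9 (mod 23), t ≡ 7. Hence n ≡ 143 + 432·7 = 3167 (mod 9936).
From n ≡ 3167 (mod 9936) write n = 3167 + 9936t. Substituting into n ≡ 1 (mod 25) gives 9936t ≡ 9 (mod 25), and since 11⁻¹ ≡ 16 (mod 25), t ≡ 19. Hence n ≡ 3167 + 9936·19 = 191951 (mod 248400).
From n ≡ 191951 (mod 248400) write n = 191951 + 248400t. Substituting into n ≡ 1 (mod 41) gives 248400t ≡ 12 (mod 41), and since 22⁻¹ ≡ 28 (mod 41), t ≡ 8. Hence n ≡ 191951 + 248400·8 = 2179151 (mod 10184400).

2179151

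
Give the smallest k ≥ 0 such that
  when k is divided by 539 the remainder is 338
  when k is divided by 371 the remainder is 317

gcd(539, 371) = 7 and 7 | (317 − 338), so the pair is consistent; merging gives k ≡ 18125 (mod 28567), where 28567 = lcm(539, 371).
The solution is unique modulo lcm(539, 371) = 28567.

18125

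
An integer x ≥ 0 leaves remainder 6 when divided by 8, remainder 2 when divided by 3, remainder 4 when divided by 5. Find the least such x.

14

Combine the congruences pairwise.
From x ≡ 6 (mod 8) write x = 6 + 8t. Substituting into x ≡ 2 (mod 3) gives 8t ≡ 2 (mod 3), and since 2⁻¹ ≡ 2 (mod 3), t ≡ 1. Hence x ≡ 6 + 8·1 = 14 (mod 24).
From x ≡ 14 (mod 24) write x = 14 + 24t. Substituting into x ≡ 4 (mod 5) gives 24t ≡ 0 (mod 5), and since 4⁻¹ ≡ 4 (mod 5), t ≡ 0. Hence x ≡ 14 + 24·0 = 14 (mod 120).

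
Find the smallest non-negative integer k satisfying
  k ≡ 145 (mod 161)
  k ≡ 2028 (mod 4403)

94491

Combine the congruences pairwise.
gcd(161, 4403) = 7 and 7 | (2028 − 145), so the pair is consistent; merging gives k ≡ 94491 (mod 101269), where 101269 = lcm(161, 4403).
The solution is unique modulo lcm(161, 4403) = 101269.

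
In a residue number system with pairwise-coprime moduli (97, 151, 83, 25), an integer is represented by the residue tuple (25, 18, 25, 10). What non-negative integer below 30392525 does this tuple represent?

From x ≡ 25 (mod 97) write x = 25 + 97t. Substituting into x ≡ 18 (mod 151) gives 97t ≡ 144 (mod 151), and since 97⁻¹ ≡ 137 (mod 151), t ≡ 98. Hence x ≡ 25 + 97·98 = 9531 (mod 14647).
From x ≡ 9531 (mod 14647) write x = 9531 + 14647t. Substituting into x ≡ 25 (mod 83) gives 14647t ≡ 39 (mod 83), and since 39⁻¹ ≡ 66 (mod 83), t ≡ 1. Hence x ≡ 9531 + 14647·1 = 24178 (mod 1215701).
From x ≡ 24178 (mod 1215701) write x = 24178 + 1215701t. Substituting into x ≡ 10 (mod 25) gives 1215701t ≡ 7 (mod 25), and since 1⁻¹ ≡ 1 (mod 25), t ≡ 7. Hence x ≡ 24178 + 1215701·7 = 8534085 (mod 30392525).

8534085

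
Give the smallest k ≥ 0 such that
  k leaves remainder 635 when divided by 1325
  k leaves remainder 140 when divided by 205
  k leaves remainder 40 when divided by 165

848635

gcd(1325, 205) = 5 and 5 | (140 − 635), so the pair is consistent; merging gives k ≡ 33760 (mod 54325), where 54325 = lcm(1325, 205).
gcd(54325, 165) = 5 and 5 | (40 − 33760), so the pair is consistent; merging gives k ≡ 848635 (mod 1792725), where 1792725 = lcm(54325, 165).
The solution is unique modulo lcm(1325, 205, 165) = 1792725.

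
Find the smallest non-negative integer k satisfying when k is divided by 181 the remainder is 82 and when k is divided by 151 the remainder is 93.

Combine the congruences pairwise.
From k ≡ 82 (mod 181) write k = 82 + 181t. Substituting into k ≡ 93 (mod 151) gives 181t ≡ 11 (mod 151), and since 30⁻¹ ≡ 146 (mod 151), t ≡ 96. Hence k ≡ 82 + 181·96 = 17458 (mod 27331).

17458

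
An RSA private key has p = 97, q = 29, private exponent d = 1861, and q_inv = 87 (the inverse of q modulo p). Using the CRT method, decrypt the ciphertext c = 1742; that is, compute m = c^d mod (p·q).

101

d_p = d mod (p−1) = 1861 mod 96 = 37; d_q = d mod (q−1) = 13.
m₁ = c^(d_p) mod p: c ≡ 93 (mod 97), and 93^37 mod 97 = 4.
m₂ = c^(d_q) mod q: c ≡ 2 (mod 29), and 2^13 mod 29 = 14.
h = q_inv·(m₁ − m₂) mod p = 87·(4 − 14) mod 97 = 3.
m = m₂ + h·q = 14 + 3·29 = 101.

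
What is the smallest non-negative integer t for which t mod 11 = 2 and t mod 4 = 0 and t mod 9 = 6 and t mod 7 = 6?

2400

The moduli are pairwise coprime; N = 11·4·9·7 = 2772.
N/11 = 252; 252 ≡ 10 (mod 11); 10·10 ≡ 1, so inverse 10.
N/4 = 693; 693 ≡ 1 (mod 4), inverse 1.
N/9 = 308; 308 ≡ 2 (mod 9); 2·5 ≡ 1, so inverse 5.
N/7 = 396; 396 ≡ 4 (mod 7); 4·2 ≡ 1, so inverse 2.
t ≡ 2·252·10 + 0·693·1 + 6·308·5 + 6·396·2 = 19032.
19032 mod 2772 = 2400.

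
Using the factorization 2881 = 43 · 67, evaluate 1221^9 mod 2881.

Mod 43: 1221 ≡ 17; 17^9 ≡ 41 (mod 43).
Mod 67: 1221 ≡ 15; 15^9 ≡ 14 (mod 67).
Combine by CRT: x ≡ 41 (mod 43), x ≡ 14 (mod 67) ⇒ x ≡ 1890 (mod 2881).

1890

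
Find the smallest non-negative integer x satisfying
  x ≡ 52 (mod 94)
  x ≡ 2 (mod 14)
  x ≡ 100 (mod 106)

24586

gcd(94, 14) = 2 and 2 | (2 − 52), so the pair is consistent; merging gives x ≡ 240 (mod 658), where 658 = lcm(94, 14).
gcd(658, 106) = 2 and 2 | (100 − 240), so the pair is consistent; merging gives x ≡ 24586 (mod 34874), where 34874 = lcm(658, 106).
The solution is unique modulo lcm(94, 14, 106) = 34874.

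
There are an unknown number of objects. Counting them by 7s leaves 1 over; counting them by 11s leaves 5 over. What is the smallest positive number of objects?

71

From N ≡ 1 (mod 7) write N = 1 + 7t. Substituting into N ≡ 5 (mod 11) gives 7t ≡ 4 (mod 11), and since 7⁻¹ ≡ 8 (mod 11), t ≡ 10. Hence N ≡ 1 + 7·10 = 71 (mod 77).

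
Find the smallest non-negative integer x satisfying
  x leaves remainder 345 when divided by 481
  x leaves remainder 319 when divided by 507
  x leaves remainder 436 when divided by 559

gcd(481, 507) = 13 and 13 | (319 − 345), so the pair is consistent; merging gives x ≡ 826 (mod 18759), where 18759 = lcm(481, 507).
gcd(18759, 559) = 13 and 13 | (436 − 826), so the pair is consistent; merging gives x ≡ 582355 (mod 806637), where 806637 = lcm(18759, 559).
The solution is unique modulo lcm(481, 507, 559) = 806637.

582355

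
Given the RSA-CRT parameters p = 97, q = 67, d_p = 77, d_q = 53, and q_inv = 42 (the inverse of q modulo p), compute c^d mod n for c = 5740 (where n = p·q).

m₁ = c^(d_p) mod p: c ≡ 17 (mod 97), and 17^77 mod 97 = 56.
m₂ = c^(d_q) mod q: c ≡ 45 (mod 67), and 45^53 mod 67 = 58.
h = q_inv·(m₁ − m₂) mod p = 42·(56 − 58) mod 97 = 13.
m = m₂ + h·q = 58 + 13·67 = 929.

929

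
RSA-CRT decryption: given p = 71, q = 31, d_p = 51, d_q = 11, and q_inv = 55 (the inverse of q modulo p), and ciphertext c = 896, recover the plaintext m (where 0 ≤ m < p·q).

266

m₁ = c^(d_p) mod p: c ≡ 44 (mod 71), and 44^51 mod 71 = 53.
m₂ = c^(d_q) mod q: c ≡ 28 (mod 31), and 28^11 mod 31 = 18.
h = q_inv·(m₁ − m₂) mod p = 55·(53 − 18) mod 71 = 8.
m = m₂ + h·q = 18 + 8·31 = 266.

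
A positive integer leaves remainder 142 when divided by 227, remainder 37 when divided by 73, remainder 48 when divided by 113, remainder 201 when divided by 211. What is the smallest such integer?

226143671

The moduli are pairwise coprime; N = 227·73·113·211 = 395102353.
N/227 = 1740539; 1740539 ≡ 130 (mod 227); 130·117 ≡ 1, so inverse 117.
N/73 = 5412361; 5412361 ≡ 68 (mod 73); 68·29 ≡ 1, so inverse 29.
N/113 = 3496481; 3496481 ≡ 35 (mod 113); 35·42 ≡ 1, so inverse 42.
N/211 = 1872523; 1872523 ≡ 109 (mod 211); 109·151 ≡ 1, so inverse 151.
a ≡ 142·1740539·117 + 37·5412361·29 + 48·3496481·42 + 201·1872523·151 = 98606629568.
98606629568 mod 395102353 = 226143671.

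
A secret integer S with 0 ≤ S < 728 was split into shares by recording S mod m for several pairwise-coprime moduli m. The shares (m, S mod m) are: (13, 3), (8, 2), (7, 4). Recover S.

354

The moduli are pairwise coprime; N = 13·8·7 = 728.
N/13 = 56; 56 ≡ 4 (mod 13); 4·10 ≡ 1, so inverse 10.
N/8 = 91; 91 ≡ 3 (mod 8); 3·3 ≡ 1, so inverse 3.
N/7 = 104; 104 ≡ 6 (mod 7); 6·6 ≡ 1, so inverse 6.
S ≡ 3·56·10 + 2·91·3 + 4·104·6 = 4722.
4722 mod 728 = 354.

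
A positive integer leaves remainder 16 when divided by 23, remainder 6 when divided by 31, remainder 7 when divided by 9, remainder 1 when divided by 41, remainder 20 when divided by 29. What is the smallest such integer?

6885664

The moduli are pairwise coprime; N = 23·31·9·41·29 = 7629813.
N/23 = 331731; 331731 ≡ 2 (mod 23); 2·12 ≡ 1, so inverse 12.
N/31 = 246123; 246123 ≡ 14 (mod 31); 14·20 ≡ 1, so inverse 20.
N/9 = 847757; 847757 ≡ 2 (mod 9); 2·5 ≡ 1, so inverse 5.
N/41 = 186093; 186093 ≡ 35 (mod 41); 35·34 ≡ 1, so inverse 34.
N/29 = 263097; 263097 ≡ 9 (mod 29); 9·13 ≡ 1, so inverse 13.
a ≡ 16·331731·12 + 6·246123·20 + 7·847757·5 + 1·186093·34 + 20·263097·13 = 197630989.
197630989 mod 7629813 = 6885664.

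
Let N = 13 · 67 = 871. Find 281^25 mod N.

554

Mod 13: 281 ≡ 8; by Fermat, exponent reduces to 25 mod 12 = 1; 8^1 ≡ 8 (mod 13).
Mod 67: 281 ≡ 13; 13^25 ≡ 18 (mod 67).
Combine by CRT: x ≡ 8 (mod 13), x ≡ 18 (mod 67) ⇒ x ≡ 554 (mod 871).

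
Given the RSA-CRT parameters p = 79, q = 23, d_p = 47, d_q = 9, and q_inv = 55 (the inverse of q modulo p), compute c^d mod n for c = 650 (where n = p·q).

936

m₁ = c^(d_p) mod p: c ≡ 18 (mod 79), and 18^47 mod 79 = 67.
m₂ = c^(d_q) mod q: c ≡ 6 (mod 23), and 6^9 mod 23 = 16.
h = q_inv·(m₁ − m₂) mod p = 55·(67 − 16) mod 79 = 40.
m = m₂ + h·q = 16 + 40·23 = 936.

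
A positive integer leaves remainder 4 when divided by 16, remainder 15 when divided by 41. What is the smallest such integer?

548

From x ≡ 4 (mod 16) write x = 4 + 16t. Substituting into x ≡ 15 (mod 41) gives 16t ≡ 11 (mod 41), and since 16⁻¹ ≡ 18 (mod 41), t ≡ 34. Hence x ≡ 4 + 16·34 = 548 (mod 656).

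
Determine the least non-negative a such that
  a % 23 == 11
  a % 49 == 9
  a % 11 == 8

9809

Combine the congruences pairwise.
From a ≡ 11 (mod 23) write a = 11 + 23t. Substituting into a ≡ 9 (mod 49) gives 23t ≡ 47 (mod 49), and since 23⁻¹ ≡ 32 (mod 49), t ≡ 34. Hence a ≡ 11 + 23·34 = 793 (mod 1127).
From a ≡ 793 (mod 1127) write a = 793 + 1127t. Substituting into a ≡ 8 (mod 11) gives 1127t ≡ 7 (mod 11), and since 5⁻¹ ≡ 9 (mod 11), t ≡ 8. Hence a ≡ 793 + 1127·8 = 9809 (mod 12397).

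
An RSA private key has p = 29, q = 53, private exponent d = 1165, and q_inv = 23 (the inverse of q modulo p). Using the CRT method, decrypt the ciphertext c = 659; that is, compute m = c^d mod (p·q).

d_p = d mod (p−1) = 1165 mod 28 = 17; d_q = d mod (q−1) = 21.
m₁ = c^(d_p) mod p: c ≡ 21 (mod 29), and 21^17 mod 29 = 19.
m₂ = c^(d_q) mod q: c ≡ 23 (mod 53), and 23^21 mod 53 = 23.
h = q_inv·(m₁ − m₂) mod p = 23·(19 − 23) mod 29 = 24.
m = m₂ + h·q = 23 + 24·53 = 1295.

1295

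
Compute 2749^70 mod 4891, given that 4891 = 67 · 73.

3634

Mod 67: 2749 ≡ 2; by Fermat, exponent reduces to 70 mod 66 = 4; 2^4 ≡ 16 (mod 67).
Mod 73: 2749 ≡ 48; 48^70 ≡ 57 (mod 73).
Combine by CRT: x ≡ 16 (mod 67), x ≡ 57 (mod 73) ⇒ x ≡ 3634 (mod 4891).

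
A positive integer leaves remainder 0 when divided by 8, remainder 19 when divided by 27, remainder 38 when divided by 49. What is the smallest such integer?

The moduli are pairwise coprime; N = 8·27·49 = 10584.
N/8 = 1323; 1323 ≡ 3 (mod 8); 3·3 ≡ 1, so inverse 3.
N/27 = 392; 392 ≡ 14 (mod 27); 14·2 ≡ 1, so inverse 2.
N/49 = 216; 216 ≡ 20 (mod 49); 20·27 ≡ 1, so inverse 27.
m ≡ 0·1323·3 + 19·392·2 + 38·216·27 = 236512.
236512 mod 10584 = 3664.

3664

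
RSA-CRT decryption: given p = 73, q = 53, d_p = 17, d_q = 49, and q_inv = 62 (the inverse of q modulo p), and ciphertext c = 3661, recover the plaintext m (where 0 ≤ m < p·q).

2891

m₁ = c^(d_p) mod p: c ≡ 11 (mod 73), and 11^17 mod 73 = 44.
m₂ = c^(d_q) mod q: c ≡ 4 (mod 53), and 4^49 mod 53 = 29.
h = q_inv·(m₁ − m₂) mod p = 62·(44 − 29) mod 73 = 54.
m = m₂ + h·q = 29 + 54·53 = 2891.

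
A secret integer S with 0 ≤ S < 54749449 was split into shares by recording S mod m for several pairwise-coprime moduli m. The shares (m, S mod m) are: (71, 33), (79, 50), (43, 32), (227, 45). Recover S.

From S ≡ 33 (mod 71) write S = 33 + 71t. Substituting into S ≡ 50 (mod 79) gives 71t ≡ 17 (mod 79), and since 71⁻¹ ≡ 69 (mod 79), t ≡ 67. Hence S ≡ 33 + 71·67 = 4790 (mod 5609).
From S ≡ 4790 (mod 5609) write S = 4790 + 5609t. Substituting into S ≡ 32 (mod 43) gives 5609t ≡ 15 (mod 43), and since 19⁻¹ ≡ 34 (mod 43), t ≡ 37. Hence S ≡ 4790 + 5609·37 = 212323 (mod 241187).
From S ≡ 212323 (mod 241187) write S = 212323 + 241187t. Substituting into S ≡ 45 (mod 227) gives 241187t ≡ 194 (mod 227), and since 113⁻¹ ≡ 225 (mod 227), t ≡ 66. Hence S ≡ 212323 + 241187·66 = 16130665 (mod 54749449).

16130665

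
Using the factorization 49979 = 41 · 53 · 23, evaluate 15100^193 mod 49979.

Mod 41: 15100 ≡ 12; by Fermat, exponent reduces to 193 mod 40 = 33; 12^33 ≡ 28 (mod 41).
Mod 53: 15100 ≡ 48; by Fermat, exponent reduces to 193 mod 52 = 37; 48^37 ≡ 20 (mod 53).
Mod 23: 15100 ≡ 12; by Fermat, exponent reduces to 193 mod 22 = 17; 12^17 ≡ 9 (mod 23).
Combine by CRT: x ≡ 28 (mod 41), x ≡ 20 (mod 53), x ≡ 9 (mod 23) ⇒ x ≡ 1504 (mod 49979).

1504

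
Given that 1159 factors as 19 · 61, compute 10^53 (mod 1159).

Mod 19: 10 ≡ 10; by Fermat, exponent reduces to 53 mod 18 = 17; 10^17 ≡ 2 (mod 19).
Mod 61: 10 ≡ 10; 10^53 ≡ 54 (mod 61).
Combine by CRT: x ≡ 2 (mod 19), x ≡ 54 (mod 61) ⇒ x ≡ 420 (mod 1159).

420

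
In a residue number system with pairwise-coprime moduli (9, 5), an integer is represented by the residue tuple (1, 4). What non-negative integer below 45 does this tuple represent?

From x ≡ 1 (mod 9) write x = 1 + 9t. Substituting into x ≡ 4 (mod 5) gives 9t ≡ 3 (mod 5), and since 4⁻¹ ≡ 4 (mod 5), t ≡ 2. Hence x ≡ 1 + 9·2 = 19 (mod 45).

19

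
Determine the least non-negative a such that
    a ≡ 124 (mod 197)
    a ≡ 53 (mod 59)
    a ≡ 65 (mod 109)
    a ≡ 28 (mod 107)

From a ≡ 124 (mod 197) write a = 124 + 197t. Substituting into a ≡ 53 (mod 59) gives 197t ≡ 47 (mod 59), and since 20⁻¹ ≡ 3 (mod 59), t ≡ 23. Hence a ≡ 124 + 197·23 = 4655 (mod 11623).
From a ≡ 4655 (mod 11623) write a = 4655 + 11623t. Substituting into a ≡ 65 (mod 109) gives 11623t ≡ 97 (mod 109), and since 69⁻¹ ≡ 79 (mod 109), t ≡ 33. Hence a ≡ 4655 + 11623·33 = 388214 (mod 1266907).
From a ≡ 388214 (mod 1266907) write a = 388214 + 1266907t. Substituting into a ≡ 28 (mod 107) gives 1266907t ≡ 10 (mod 107), and since 27⁻¹ ≡ 4 (mod 107), t ≡ 40. Hence a ≡ 388214 + 1266907·40 = 51064494 (mod 135559049).

51064494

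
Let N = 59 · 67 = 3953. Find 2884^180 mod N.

Mod 59: 2884 ≡ 52; by Fermat, exponent reduces to 180 mod 58 = 6; 52^6 ≡ 3 (mod 59).
Mod 67: 2884 ≡ 3; by Fermat, exponent reduces to 180 mod 66 = 48; 3^48 ≡ 14 (mod 67).
Combine by CRT: x ≡ 3 (mod 59), x ≡ 14 (mod 67) ⇒ x ≡ 416 (mod 3953).

416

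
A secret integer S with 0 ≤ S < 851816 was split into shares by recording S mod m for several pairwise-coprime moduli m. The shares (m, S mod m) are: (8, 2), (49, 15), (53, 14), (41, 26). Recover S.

The moduli are pairwise coprime; N = 8·49·53·41 = 851816.
N/8 = 106477; 106477 ≡ 5 (mod 8); 5·5 ≡ 1, so inverse 5.
N/49 = 17384; 17384 ≡ 38 (mod 49); 38·40 ≡ 1, so inverse 40.
N/53 = 16072; 16072 ≡ 13 (mod 53); 13·49 ≡ 1, so inverse 49.
N/41 = 20776; 20776 ≡ 30 (mod 41); 30·26 ≡ 1, so inverse 26.
S ≡ 2·106477·5 + 15·17384·40 + 14·16072·49 + 26·20776·26 = 36565138.
36565138 mod 851816 = 788866.

788866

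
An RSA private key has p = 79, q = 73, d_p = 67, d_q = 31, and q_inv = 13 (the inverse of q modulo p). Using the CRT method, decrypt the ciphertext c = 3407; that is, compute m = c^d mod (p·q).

m₁ = c^(d_p) mod p: c ≡ 10 (mod 79), and 10^67 mod 79 = 21.
m₂ = c^(d_q) mod q: c ≡ 49 (mod 73), and 49^31 mod 73 = 24.
h = q_inv·(m₁ − m₂) mod p = 13·(21 − 24) mod 79 = 40.
m = m₂ + h·q = 24 + 40·73 = 2944.

2944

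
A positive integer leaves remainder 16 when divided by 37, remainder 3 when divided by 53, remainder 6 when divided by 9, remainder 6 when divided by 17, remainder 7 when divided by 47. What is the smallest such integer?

3085557

The moduli are pairwise coprime; N = 37·53·9·17·47 = 14101551.
N/37 = 381123; 381123 ≡ 23 (mod 37); 23·29 ≡ 1, so inverse 29.
N/53 = 266067; 266067 ≡ 7 (mod 53); 7·38 ≡ 1, so inverse 38.
N/9 = 1566839; 1566839 ≡ 2 (mod 9); 2·5 ≡ 1, so inverse 5.
N/17 = 829503; 829503 ≡ 5 (mod 17); 5·7 ≡ 1, so inverse 7.
N/47 = 300033; 300033 ≡ 32 (mod 47); 32·25 ≡ 1, so inverse 25.
x ≡ 16·381123·29 + 3·266067·38 + 6·1566839·5 + 6·829503·7 + 7·300033·25 = 341522781.
341522781 mod 14101551 = 3085557.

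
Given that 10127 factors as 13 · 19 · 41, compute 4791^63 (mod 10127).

8416

Mod 13: 4791 ≡ 7; by Fermat, exponent reduces to 63 mod 12 = 3; 7^3 ≡ 5 (mod 13).
Mod 19: 4791 ≡ 3; by Fermat, exponent reduces to 63 mod 18 = 9; 3^9 ≡ 18 (mod 19).
Mod 41: 4791 ≡ 35; by Fermat, exponent reduces to 63 mod 40 = 23; 35^23 ≡ 11 (mod 41).
Combine by CRT: x ≡ 5 (mod 13), x ≡ 18 (mod 19), x ≡ 11 (mod 41) ⇒ x ≡ 8416 (mod 10127).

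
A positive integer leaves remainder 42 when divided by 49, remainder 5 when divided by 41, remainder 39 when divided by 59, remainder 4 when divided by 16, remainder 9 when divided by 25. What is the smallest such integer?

27638884

Combine the congruences pairwise.
From k ≡ 42 (mod 49) write k = 42 + 49t. Substituting into k ≡ 5 (mod 41) gives 49t ≡ 4 (mod 41), and since 8⁻¹ ≡ 36 (mod 41), t ≡ 21. Hence k ≡ 42 + 49·21 = 1071 (mod 2009).
From k ≡ 1071 (mod 2009) write k = 1071 + 2009t. Substituting into k ≡ 39 (mod 59) gives 2009t ≡ 30 (mod 59), and since 3⁻¹ ≡ 20 (mod 59), t ≡ 10. Hence k ≡ 1071 + 2009·10 = 21161 (mod 118531).
From k ≡ 21161 (mod 118531) write k = 21161 + 118531t. Substituting into k ≡ 4 (mod 16) gives 118531t ≡ 11 (mod 16), and since 3⁻¹ ≡ 11 (mod 16), t ≡ 9. Hence k ≡ 21161 + 118531·9 = 1087940 (mod 1896496).
From k ≡ 1087940 (mod 1896496) write k = 1087940 + 1896496t. Substituting into k ≡ 9 (mod 25) gives 1896496t ≡ 19 (mod 25), and since 21⁻¹ ≡ 6 (mod 25), t ≡ 14. Hence k ≡ 1087940 + 1896496·14 = 27638884 (mod 47412400).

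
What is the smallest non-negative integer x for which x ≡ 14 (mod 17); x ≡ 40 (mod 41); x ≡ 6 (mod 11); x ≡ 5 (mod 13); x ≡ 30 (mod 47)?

Combine the congruences pairwise.
From x ≡ 14 (mod 17) write x = 14 + 17t. Substituting into x ≡ 40 (mod 41) gives 17t ≡ 26 (mod 41), and since 17⁻¹ ≡ 29 (mod 41), t ≡ 16. Hence x ≡ 14 + 17·16 = 286 (mod 697).
From x ≡ 286 (mod 697) write x = 286 + 697t. Substituting into x ≡ 6 (mod 11) gives 697t ≡ 6 (mod 11), and since 4⁻¹ ≡ 3 (mod 11), t ≡ 7. Hence x ≡ 286 + 697·7 = 5165 (mod 7667).
From x ≡ 5165 (mod 7667) write x = 5165 + 7667t. Substituting into x ≡ 5 (mod 13) gives 7667t ≡ 1 (mod 13), and since 10⁻¹ ≡ 4 (mod 13), t ≡ 4. Hence x ≡ 5165 + 7667·4 = 35833 (mod 99671).
From x ≡ 35833 (mod 99671) write x = 35833 + 99671t. Substituting into x ≡ 30 (mod 47) gives 99671t ≡ 11 (mod 47), and since 31⁻¹ ≡ 44 (mod 47), t ≡ 14. Hence x ≡ 35833 + 99671·14 = 1431227 (mod 4684537).

1431227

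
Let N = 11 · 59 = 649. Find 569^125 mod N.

Mod 11: 569 ≡ 8; by Fermat, exponent reduces to 125 mod 10 = 5; 8^5 ≡ 10 (mod 11).
Mod 59: 569 ≡ 38; by Fermat, exponent reduces to 125 mod 58 = 9; 38^9 ≡ 8 (mod 59).
Combine by CRT: x ≡ 10 (mod 11), x ≡ 8 (mod 59) ⇒ x ≡ 362 (mod 649).

362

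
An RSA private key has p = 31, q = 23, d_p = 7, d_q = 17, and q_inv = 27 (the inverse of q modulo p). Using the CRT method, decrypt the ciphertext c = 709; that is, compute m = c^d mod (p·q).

m₁ = c^(d_p) mod p: c ≡ 27 (mod 31), and 27^7 mod 31 = 15.
m₂ = c^(d_q) mod q: c ≡ 19 (mod 23), and 19^17 mod 23 = 21.
h = q_inv·(m₁ − m₂) mod p = 27·(15 − 21) mod 31 = 24.
m = m₂ + h·q = 21 + 24·23 = 573.

573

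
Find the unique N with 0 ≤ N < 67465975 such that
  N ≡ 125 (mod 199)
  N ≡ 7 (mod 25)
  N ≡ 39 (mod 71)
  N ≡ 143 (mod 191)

The moduli are pairwise coprime; M = 199·25·71·191 = 67465975.
M/199 = 339025; 339025 ≡ 128 (mod 199); 128·14 ≡ 1, so inverse 14.
M/25 = 2698639; 2698639 ≡ 14 (mod 25); 14·9 ≡ 1, so inverse 9.
M/71 = 950225; 950225 ≡ 32 (mod 71); 32·20 ≡ 1, so inverse 20.
M/191 = 353225; 353225 ≡ 66 (mod 191); 66·55 ≡ 1, so inverse 55.
N ≡ 125·339025·14 + 7·2698639·9 + 39·950225·20 + 143·353225·55 = 4282598132.
4282598132 mod 67465975 = 32241707.

32241707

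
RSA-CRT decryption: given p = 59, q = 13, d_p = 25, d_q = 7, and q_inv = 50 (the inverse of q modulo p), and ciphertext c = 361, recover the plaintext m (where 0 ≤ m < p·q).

36

m₁ = c^(d_p) mod p: c ≡ 7 (mod 59), and 7^25 mod 59 = 36.
m₂ = c^(d_q) mod q: c ≡ 10 (mod 13), and 10^7 mod 13 = 10.
h = q_inv·(m₁ − m₂) mod p = 50·(36 − 10) mod 59 = 2.
m = m₂ + h·q = 10 + 2·13 = 36.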